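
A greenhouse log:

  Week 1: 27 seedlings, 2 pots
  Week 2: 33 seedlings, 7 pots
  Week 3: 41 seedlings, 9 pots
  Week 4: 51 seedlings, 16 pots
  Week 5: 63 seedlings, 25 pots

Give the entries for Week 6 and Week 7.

Seedlings: 27, 33, 41, 51, 63 → 77 → 93 (differences are 6, 8, 10, … (increasing by 2 each time)).
Pots — each term is the sum of the two before it: 2, 7, 9, 16, 25 → 41 → 66.
Putting the parts together: 77 seedlings, 41 pots and then 93 seedlings, 66 pots.

77 seedlings, 41 pots; 93 seedlings, 66 pots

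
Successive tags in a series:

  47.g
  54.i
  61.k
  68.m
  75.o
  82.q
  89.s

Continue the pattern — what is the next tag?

96.u

For the first component, +7 each step: 47, 54, 61, 68, 75, 82, 89 → 96.
Letter — letters move forward 2 places in the alphabet: g, i, k, m, o, q, s → u.
Combining the parts gives 96.u.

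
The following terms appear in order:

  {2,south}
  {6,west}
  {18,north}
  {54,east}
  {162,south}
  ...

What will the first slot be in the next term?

486

First slot: 2, 6, 18, 54, 162 → 486 (×3 each step).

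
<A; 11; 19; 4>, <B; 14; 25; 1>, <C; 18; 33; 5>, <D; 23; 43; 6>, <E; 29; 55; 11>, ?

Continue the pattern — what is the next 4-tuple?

<F; 36; 69; 17>

Letter — letters move forward 1 place in the alphabet: A, B, C, D, E → F.
Second coordinate: differences are 3, 4, 5, … (increasing by 1 each time); 11, 14, 18, 23, 29 → 36.
Third coordinate goes 19, 25, 33, 43, 55 → 69 (differences are 6, 8, 10, … (increasing by 2 each time)).
Fourth coordinate goes 4, 1, 5, 6, 11 → 17 (each term is the sum of the two before it).
Putting it together: <F; 36; 69; 17>.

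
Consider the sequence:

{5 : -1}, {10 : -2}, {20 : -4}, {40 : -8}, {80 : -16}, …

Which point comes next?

First part: ×2 each step; 5, 10, 20, 40, 80 → 160.
Second part: ×2 each step, so -1, -2, -4, -8, -16 → -32.
Putting it together: {160 : -32}.

{160 : -32}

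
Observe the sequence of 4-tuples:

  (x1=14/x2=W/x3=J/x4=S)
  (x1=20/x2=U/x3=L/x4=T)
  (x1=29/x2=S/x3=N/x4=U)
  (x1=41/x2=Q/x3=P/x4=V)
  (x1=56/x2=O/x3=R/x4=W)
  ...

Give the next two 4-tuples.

(x1=74/x2=M/x3=T/x4=X), (x1=95/x2=K/x3=V/x4=Y)

X1: differences are 6, 9, 12, … (increasing by 3 each time); 14, 20, 29, 41, 56 → 74 → 95.
X2: W, U, S, Q, O → M → K (letters move back 2 places in the alphabet).
X3: J, L, N, P, R → T → V (letters move forward 2 places in the alphabet).
X4: letters move forward 1 place in the alphabet; S, T, U, V, W → X → Y.
Putting the parts together: (x1=74/x2=M/x3=T/x4=X) and then (x1=95/x2=K/x3=V/x4=Y).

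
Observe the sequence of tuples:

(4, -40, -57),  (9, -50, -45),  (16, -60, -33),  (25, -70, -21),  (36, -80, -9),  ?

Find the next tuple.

For the first coordinate, perfect squares: 2², 3², 4², …: 4, 9, 16, 25, 36 → 49.
Second coordinate: -40, -50, -60, -70, -80 → -90 (−10 each step).
Third coordinate: -57, -45, -33, -21, -9 → 3 (+12 each step).
Putting it together: (49, -90, 3).

(49, -90, 3)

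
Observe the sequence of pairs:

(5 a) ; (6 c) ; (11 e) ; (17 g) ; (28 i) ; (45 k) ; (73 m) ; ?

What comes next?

First slot — each term is the sum of the two before it: 5, 6, 11, 17, 28, 45, 73 → 118.
Letter goes a, c, e, g, i, k, m → o (letters move forward 2 places in the alphabet).
Combining the parts gives (118 o).

(118 o)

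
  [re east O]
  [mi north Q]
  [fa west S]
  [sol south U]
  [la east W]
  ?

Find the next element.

Note: runs through the solfège scale do→ti, so re, mi, fa, sol, la → ti.
For the direction, repeats east → north → west → south: east, north, west, south, east → north.
For the letter, letters move forward 2 places in the alphabet: O, Q, S, U, W → Y.
So the next element is [ti north Y].

[ti north Y]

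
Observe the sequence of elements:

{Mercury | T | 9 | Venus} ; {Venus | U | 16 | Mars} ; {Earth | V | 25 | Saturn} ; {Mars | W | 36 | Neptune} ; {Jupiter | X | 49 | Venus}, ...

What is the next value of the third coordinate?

64

Third coordinate: perfect squares: 3², 4², 5², …; 9, 16, 25, 36, 49 → 64.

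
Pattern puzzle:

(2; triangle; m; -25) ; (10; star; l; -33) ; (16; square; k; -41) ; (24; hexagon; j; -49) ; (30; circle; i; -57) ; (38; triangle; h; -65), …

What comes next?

First slot: alternating steps +8, +6, +8, +6, …; 2, 10, 16, 24, 30, 38 → 44.
Shape: repeats triangle → star → square → hexagon → circle; triangle, star, square, hexagon, circle, triangle → star.
Letter — letters move back 1 place in the alphabet: m, l, k, j, i, h → g.
Fourth slot: −8 each step; -25, -33, -41, -49, -57, -65 → -73.
So the next 4-tuple is (44; star; g; -73).

(44; star; g; -73)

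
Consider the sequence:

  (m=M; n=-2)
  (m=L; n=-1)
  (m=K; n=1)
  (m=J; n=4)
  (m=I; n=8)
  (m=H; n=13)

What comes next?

(m=G; n=19)

M: M, L, K, J, I, H → G (letters move back 1 place in the alphabet).
For the n, differences are 1, 2, 3, … (increasing by 1 each time): -2, -1, 1, 4, 8, 13 → 19.
Combining the parts gives (m=G; n=19).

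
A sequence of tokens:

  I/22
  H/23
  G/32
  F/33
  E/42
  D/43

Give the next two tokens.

C/52 then B/53

Letter: letters move back 1 place in the alphabet, so I, H, G, F, E, D → C → B.
Second component: alternating steps +1, +9, +1, +9, …, so 22, 23, 32, 33, 42, 43 → 52 → 53.
So the next two tokens are C/52 and B/53.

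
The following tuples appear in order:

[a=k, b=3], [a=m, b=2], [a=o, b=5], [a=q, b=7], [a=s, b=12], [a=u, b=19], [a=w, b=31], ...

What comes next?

For the a, letters move forward 2 places in the alphabet: k, m, o, q, s, u, w → y.
For the b, each term is the sum of the two before it: 3, 2, 5, 7, 12, 19, 31 → 50.
So the next tuple is [a=y, b=50].

[a=y, b=50]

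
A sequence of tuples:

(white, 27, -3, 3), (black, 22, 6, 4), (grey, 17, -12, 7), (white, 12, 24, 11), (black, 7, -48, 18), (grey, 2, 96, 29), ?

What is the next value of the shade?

white

Shade: white, black, grey, white, black, grey → white (repeats white → black → grey).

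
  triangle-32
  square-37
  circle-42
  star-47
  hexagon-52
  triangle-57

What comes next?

Shape: repeats triangle → square → circle → star → hexagon, so triangle, square, circle, star, hexagon, triangle → square.
Second component — +5 each step: 32, 37, 42, 47, 52, 57 → 62.
Combining the parts gives square-62.

square-62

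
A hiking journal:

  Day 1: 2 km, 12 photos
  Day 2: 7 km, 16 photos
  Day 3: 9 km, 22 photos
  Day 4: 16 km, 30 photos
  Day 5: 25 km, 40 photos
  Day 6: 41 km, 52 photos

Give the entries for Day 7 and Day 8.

Km: 2, 7, 9, 16, 25, 41 → 66 → 107 (each term is the sum of the two before it).
Photos: differences are 4, 6, 8, … (increasing by 2 each time); 12, 16, 22, 30, 40, 52 → 66 → 82.
Putting the parts together: 66 km, 66 photos and then 107 km, 82 photos.

66 km, 66 photos; 107 km, 82 photos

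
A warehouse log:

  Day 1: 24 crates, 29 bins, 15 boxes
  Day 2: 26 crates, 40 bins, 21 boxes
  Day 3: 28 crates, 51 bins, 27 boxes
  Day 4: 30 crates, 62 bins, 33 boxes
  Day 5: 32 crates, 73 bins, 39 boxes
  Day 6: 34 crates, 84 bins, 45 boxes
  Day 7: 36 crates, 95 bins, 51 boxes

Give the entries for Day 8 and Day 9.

Crates — +2 each step: 24, 26, 28, 30, 32, 34, 36 → 38 → 40.
Bins: +11 each step, so 29, 40, 51, 62, 73, 84, 95 → 106 → 117.
Boxes — +6 each step: 15, 21, 27, 33, 39, 45, 51 → 57 → 63.
Putting the parts together: 38 crates, 106 bins, 57 boxes and then 40 crates, 117 bins, 63 boxes.

38 crates, 106 bins, 57 boxes; 40 crates, 117 bins, 63 boxes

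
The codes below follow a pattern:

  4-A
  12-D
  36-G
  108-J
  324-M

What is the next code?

First component: ×3 each step, so 4, 12, 36, 108, 324 → 972.
Letter goes A, D, G, J, M → P (letters move forward 3 places in the alphabet).
Putting it together: 972-P.

972-P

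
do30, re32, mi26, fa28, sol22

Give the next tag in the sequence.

la24

Note goes do, re, mi, fa, sol → la (runs through the solfège scale do→ti).
For the second component, alternating steps +2, −6, +2, −6, …: 30, 32, 26, 28, 22 → 24.
Putting it together: la24.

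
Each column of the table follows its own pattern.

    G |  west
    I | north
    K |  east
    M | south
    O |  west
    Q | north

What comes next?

Letter — letters move forward 2 places in the alphabet: G, I, K, M, O, Q → S.
Direction goes west, north, east, south, west, north → east (repeats west → north → east → south).
So the next row is S  east.

S  east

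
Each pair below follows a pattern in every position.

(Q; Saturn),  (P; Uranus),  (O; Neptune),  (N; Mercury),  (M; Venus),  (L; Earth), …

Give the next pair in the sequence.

(K; Mars)

Letter goes Q, P, O, N, M, L → K (letters move back 1 place in the alphabet).
Planet: runs through the planets Mercury→Neptune; Saturn, Uranus, Neptune, Mercury, Venus, Earth → Mars.
Putting it together: (K; Mars).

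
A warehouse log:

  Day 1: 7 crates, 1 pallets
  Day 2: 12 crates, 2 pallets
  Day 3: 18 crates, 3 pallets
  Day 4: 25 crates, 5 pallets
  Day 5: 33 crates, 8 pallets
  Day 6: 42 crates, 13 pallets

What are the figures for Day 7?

Crates: 7, 12, 18, 25, 33, 42 → 52 (differences are 5, 6, 7, … (increasing by 1 each time)).
Pallets — each term is the sum of the two before it: 1, 2, 3, 5, 8, 13 → 21.
Putting it together: 52 crates, 21 pallets.

52 crates, 21 pallets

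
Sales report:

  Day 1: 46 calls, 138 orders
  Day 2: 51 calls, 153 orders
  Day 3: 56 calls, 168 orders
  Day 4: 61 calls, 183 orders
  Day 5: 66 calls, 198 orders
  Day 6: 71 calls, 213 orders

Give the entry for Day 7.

76 calls, 228 orders

Calls: 46, 51, 56, 61, 66, 71 → 76 (+5 each step).
Orders: always 3 × the calls; 138, 153, 168, 183, 198, 213 → 228.
So the next line is 76 calls, 228 orders.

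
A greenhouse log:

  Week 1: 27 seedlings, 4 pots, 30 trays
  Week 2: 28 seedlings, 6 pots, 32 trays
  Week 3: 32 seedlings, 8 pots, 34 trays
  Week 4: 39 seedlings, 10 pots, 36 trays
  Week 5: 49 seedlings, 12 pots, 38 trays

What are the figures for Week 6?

62 seedlings, 14 pots, 40 trays

Seedlings: 27, 28, 32, 39, 49 → 62 (differences are 1, 4, 7, … (increasing by 3 each time)).
Pots — +2 each step: 4, 6, 8, 10, 12 → 14.
Trays goes 30, 32, 34, 36, 38 → 40 (+2 each step).
So the next line is 62 seedlings, 14 pots, 40 trays.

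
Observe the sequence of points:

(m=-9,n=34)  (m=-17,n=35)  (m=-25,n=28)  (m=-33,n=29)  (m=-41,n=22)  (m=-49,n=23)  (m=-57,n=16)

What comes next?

(m=-65,n=17)

For the m, −8 each step: -9, -17, -25, -33, -41, -49, -57 → -65.
N: 34, 35, 28, 29, 22, 23, 16 → 17 (alternating steps +1, −7, +1, −7, …).
Combining the parts gives (m=-65,n=17).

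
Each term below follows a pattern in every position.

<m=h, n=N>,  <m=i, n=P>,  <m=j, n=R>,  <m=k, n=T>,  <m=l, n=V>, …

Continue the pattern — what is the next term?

M — letters move forward 1 place in the alphabet: h, i, j, k, l → m.
N: letters move forward 2 places in the alphabet, so N, P, R, T, V → X.
Combining the parts gives <m=m, n=X>.

<m=m, n=X>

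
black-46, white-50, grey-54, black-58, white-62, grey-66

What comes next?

Shade goes black, white, grey, black, white, grey → black (repeats black → white → grey).
Second component: 46, 50, 54, 58, 62, 66 → 70 (+4 each step).
Combining the parts gives black-70.

black-70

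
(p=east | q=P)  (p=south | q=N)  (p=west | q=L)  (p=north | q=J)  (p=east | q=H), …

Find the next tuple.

P — repeats east → south → west → north: east, south, west, north, east → south.
Q goes P, N, L, J, H → F (letters move back 2 places in the alphabet).
Combining the parts gives (p=south | q=F).

(p=south | q=F)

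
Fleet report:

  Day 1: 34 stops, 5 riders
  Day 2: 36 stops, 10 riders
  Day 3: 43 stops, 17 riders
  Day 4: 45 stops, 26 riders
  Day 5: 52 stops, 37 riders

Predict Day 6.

Stops: alternating steps +2, +7, +2, +7, …, so 34, 36, 43, 45, 52 → 54.
Riders — differences are 5, 7, 9, … (increasing by 2 each time): 5, 10, 17, 26, 37 → 50.
Putting it together: 54 stops, 50 riders.

54 stops, 50 riders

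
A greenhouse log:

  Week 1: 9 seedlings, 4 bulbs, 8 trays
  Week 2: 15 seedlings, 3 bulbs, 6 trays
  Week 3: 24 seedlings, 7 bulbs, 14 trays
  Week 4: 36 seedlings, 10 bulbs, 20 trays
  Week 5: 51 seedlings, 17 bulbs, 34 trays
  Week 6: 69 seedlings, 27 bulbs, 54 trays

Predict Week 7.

90 seedlings, 44 bulbs, 88 trays

Seedlings goes 9, 15, 24, 36, 51, 69 → 90 (differences are 6, 9, 12, … (increasing by 3 each time)).
For the bulbs, each term is the sum of the two before it: 4, 3, 7, 10, 17, 27 → 44.
Trays: 8, 6, 14, 20, 34, 54 → 88 (always 2 × the bulbs).
So the next line is 90 seedlings, 44 bulbs, 88 trays.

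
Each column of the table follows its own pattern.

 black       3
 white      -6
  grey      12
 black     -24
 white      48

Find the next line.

Shade: black, white, grey, black, white → grey (repeats black → white → grey).
Second component: ×(-2) each step; 3, -6, 12, -24, 48 → -96.
So the next line is grey  -96.

grey  -96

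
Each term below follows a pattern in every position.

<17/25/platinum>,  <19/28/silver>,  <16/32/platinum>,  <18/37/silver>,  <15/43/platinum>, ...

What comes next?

<17/50/silver>

First slot: 17, 19, 16, 18, 15 → 17 (alternating steps +2, −3, +2, −3, …).
Second slot goes 25, 28, 32, 37, 43 → 50 (differences are 3, 4, 5, … (increasing by 1 each time)).
For the metal, alternates platinum ↔ silver: platinum, silver, platinum, silver, platinum → silver.
Putting it together: <17/50/silver>.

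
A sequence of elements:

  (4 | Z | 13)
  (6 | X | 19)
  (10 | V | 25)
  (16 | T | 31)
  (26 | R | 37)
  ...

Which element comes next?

(42 | P | 43)

First part — each term is the sum of the two before it: 4, 6, 10, 16, 26 → 42.
Letter goes Z, X, V, T, R → P (letters move back 2 places in the alphabet).
Third part goes 13, 19, 25, 31, 37 → 43 (+6 each step).
Combining the parts gives (42 | P | 43).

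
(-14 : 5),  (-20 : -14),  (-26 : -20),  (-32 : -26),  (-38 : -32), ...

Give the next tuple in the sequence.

First slot: -14, -20, -26, -32, -38 → -44 (−6 each step).
For the second slot, always the previous value of the first slot: 5, -14, -20, -26, -32 → -38.
So the next tuple is (-44 : -38).

(-44 : -38)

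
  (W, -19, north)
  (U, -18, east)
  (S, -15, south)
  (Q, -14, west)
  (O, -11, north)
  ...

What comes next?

Letter: letters move back 2 places in the alphabet, so W, U, S, Q, O → M.
Second slot — alternating steps +1, +3, +1, +3, …: -19, -18, -15, -14, -11 → -10.
For the direction, repeats north → east → south → west: north, east, south, west, north → east.
Putting it together: (M, -10, east).

(M, -10, east)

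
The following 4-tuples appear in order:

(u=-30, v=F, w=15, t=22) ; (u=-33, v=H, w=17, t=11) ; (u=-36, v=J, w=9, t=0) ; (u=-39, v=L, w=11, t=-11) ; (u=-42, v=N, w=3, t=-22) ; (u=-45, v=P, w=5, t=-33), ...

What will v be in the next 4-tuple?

U: -30, -33, -36, -39, -42, -45 → -48 (−3 each step).
V — letters move forward 2 places in the alphabet: F, H, J, L, N, P → R.
W: 15, 17, 9, 11, 3, 5 → -3 (alternating steps +2, −8, +2, −8, …).
T goes 22, 11, 0, -11, -22, -33 → -44 (−11 each step).

R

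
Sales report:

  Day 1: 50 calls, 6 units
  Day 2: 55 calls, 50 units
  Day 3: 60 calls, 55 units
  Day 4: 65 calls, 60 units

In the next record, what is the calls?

Calls goes 50, 55, 60, 65 → 70 (+5 each step).

70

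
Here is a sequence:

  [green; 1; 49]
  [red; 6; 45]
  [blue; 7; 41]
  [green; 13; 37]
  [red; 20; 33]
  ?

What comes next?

Colour: green, red, blue, green, red → blue (repeats green → red → blue).
Second value: each term is the sum of the two before it; 1, 6, 7, 13, 20 → 33.
Third value: −4 each step, so 49, 45, 41, 37, 33 → 29.
Putting it together: [blue; 33; 29].

[blue; 33; 29]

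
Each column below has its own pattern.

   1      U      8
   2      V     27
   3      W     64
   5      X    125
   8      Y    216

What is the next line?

First component — each term is the sum of the two before it: 1, 2, 3, 5, 8 → 13.
Letter: letters move forward 1 place in the alphabet; U, V, W, X, Y → Z.
For the third component, perfect cubes: 2³, 3³, 4³, …: 8, 27, 64, 125, 216 → 343.
So the next line is 13  Z  343.

13  Z  343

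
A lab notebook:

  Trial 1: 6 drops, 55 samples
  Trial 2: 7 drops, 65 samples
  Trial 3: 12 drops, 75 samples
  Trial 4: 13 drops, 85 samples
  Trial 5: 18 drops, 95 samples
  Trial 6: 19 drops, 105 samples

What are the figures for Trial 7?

Drops — alternating steps +1, +5, +1, +5, …: 6, 7, 12, 13, 18, 19 → 24.
Samples — +10 each step: 55, 65, 75, 85, 95, 105 → 115.
Combining the parts gives 24 drops, 115 samples.

24 drops, 115 samples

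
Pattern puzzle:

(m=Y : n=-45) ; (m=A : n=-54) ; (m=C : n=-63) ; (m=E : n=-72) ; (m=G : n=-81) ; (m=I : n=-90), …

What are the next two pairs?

(m=K : n=-99), (m=M : n=-108)

M goes Y, A, C, E, G, I → K → M (letters move forward 2 places in the alphabet, wrapping Z→A).
N goes -45, -54, -63, -72, -81, -90 → -99 → -108 (−9 each step).
Putting the parts together: (m=K : n=-99) and then (m=M : n=-108).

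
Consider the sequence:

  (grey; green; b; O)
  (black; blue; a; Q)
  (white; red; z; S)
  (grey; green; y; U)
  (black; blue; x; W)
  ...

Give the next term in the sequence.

(white; red; w; Y)

Shade: grey, black, white, grey, black → white (repeats grey → black → white).
Colour: repeats green → blue → red; green, blue, red, green, blue → red.
First letter: letters move back 1 place in the alphabet, wrapping A→Z, so b, a, z, y, x → w.
For the second letter, letters move forward 2 places in the alphabet: O, Q, S, U, W → Y.
So the next term is (white; red; w; Y).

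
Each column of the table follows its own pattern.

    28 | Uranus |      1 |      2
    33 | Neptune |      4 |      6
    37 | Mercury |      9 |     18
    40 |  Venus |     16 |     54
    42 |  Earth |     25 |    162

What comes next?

43  Mars  36  486

First component goes 28, 33, 37, 40, 42 → 43 (differences are 5, 4, 3, … (decreasing by 1 each time)).
Planet — runs through the planets Mercury→Neptune: Uranus, Neptune, Mercury, Venus, Earth → Mars.
Third component: perfect squares: 1², 2², 3², …, so 1, 4, 9, 16, 25 → 36.
Fourth component: ×3 each step; 2, 6, 18, 54, 162 → 486.
So the next line is 43  Mars  36  486.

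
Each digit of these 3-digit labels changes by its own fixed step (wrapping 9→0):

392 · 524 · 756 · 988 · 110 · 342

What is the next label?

574

First digit: +2 each step, mod 10; 3, 5, 7, 9, 1, 3 → 5.
Second digit: +3 each step, mod 10; 9, 2, 5, 8, 1, 4 → 7.
For the third digit, +2 each step, mod 10: 2, 4, 6, 8, 0, 2 → 4.
Combining the parts gives 574.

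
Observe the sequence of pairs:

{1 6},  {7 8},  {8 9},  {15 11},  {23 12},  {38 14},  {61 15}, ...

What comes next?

{99 17}

For the first part, each term is the sum of the two before it: 1, 7, 8, 15, 23, 38, 61 → 99.
Second part goes 6, 8, 9, 11, 12, 14, 15 → 17 (alternating steps +2, +1, +2, +1, …).
So the next pair is {99 17}.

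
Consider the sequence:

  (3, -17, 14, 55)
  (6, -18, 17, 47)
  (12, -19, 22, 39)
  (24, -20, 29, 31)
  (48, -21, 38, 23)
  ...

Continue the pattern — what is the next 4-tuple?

First part: ×2 each step, so 3, 6, 12, 24, 48 → 96.
Second part goes -17, -18, -19, -20, -21 → -22 (−1 each step).
Third part — differences are 3, 5, 7, … (increasing by 2 each time): 14, 17, 22, 29, 38 → 49.
Fourth part: 55, 47, 39, 31, 23 → 15 (−8 each step).
Putting it together: (96, -22, 49, 15).

(96, -22, 49, 15)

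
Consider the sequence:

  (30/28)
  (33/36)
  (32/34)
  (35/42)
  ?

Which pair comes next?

First part goes 30, 33, 32, 35 → 34 (alternating steps +3, −1, +3, −1, …).
Second part: alternating steps +8, −2, +8, −2, …; 28, 36, 34, 42 → 40.
So the next pair is (34/40).

(34/40)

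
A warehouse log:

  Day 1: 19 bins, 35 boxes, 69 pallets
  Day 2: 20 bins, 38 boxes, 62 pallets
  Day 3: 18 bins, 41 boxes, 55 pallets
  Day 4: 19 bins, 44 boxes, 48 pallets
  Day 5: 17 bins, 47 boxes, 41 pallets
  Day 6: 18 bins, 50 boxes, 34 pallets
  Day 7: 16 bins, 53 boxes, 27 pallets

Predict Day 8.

Bins: alternating steps +1, −2, +1, −2, …, so 19, 20, 18, 19, 17, 18, 16 → 17.
Boxes: +3 each step, so 35, 38, 41, 44, 47, 50, 53 → 56.
Pallets goes 69, 62, 55, 48, 41, 34, 27 → 20 (−7 each step).
So the next line is 17 bins, 56 boxes, 20 pallets.

17 bins, 56 boxes, 20 pallets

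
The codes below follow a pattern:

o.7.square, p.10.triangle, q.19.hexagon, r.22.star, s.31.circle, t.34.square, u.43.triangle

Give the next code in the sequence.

v.46.hexagon

Letter: o, p, q, r, s, t, u → v (letters move forward 1 place in the alphabet).
Second component: alternating steps +3, +9, +3, +9, …, so 7, 10, 19, 22, 31, 34, 43 → 46.
Shape — repeats square → triangle → hexagon → star → circle: square, triangle, hexagon, star, circle, square, triangle → hexagon.
So the next code is v.46.hexagon.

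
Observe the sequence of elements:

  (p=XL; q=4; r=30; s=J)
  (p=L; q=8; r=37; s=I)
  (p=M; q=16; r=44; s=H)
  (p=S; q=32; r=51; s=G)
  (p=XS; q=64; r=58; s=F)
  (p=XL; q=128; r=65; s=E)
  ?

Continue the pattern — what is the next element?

P: XL, L, M, S, XS, XL → L (repeats XL → L → M → S → XS).
For the q, ×2 each step: 4, 8, 16, 32, 64, 128 → 256.
R goes 30, 37, 44, 51, 58, 65 → 72 (+7 each step).
S: letters move back 1 place in the alphabet; J, I, H, G, F, E → D.
Putting it together: (p=L; q=256; r=72; s=D).

(p=L; q=256; r=72; s=D)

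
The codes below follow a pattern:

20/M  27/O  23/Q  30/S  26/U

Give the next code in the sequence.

For the first component, alternating steps +7, −4, +7, −4, …: 20, 27, 23, 30, 26 → 33.
Letter goes M, O, Q, S, U → W (letters move forward 2 places in the alphabet).
Putting it together: 33/W.

33/W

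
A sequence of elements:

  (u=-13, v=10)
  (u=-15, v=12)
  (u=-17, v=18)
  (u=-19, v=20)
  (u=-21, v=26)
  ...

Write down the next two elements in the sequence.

U — −2 each step: -13, -15, -17, -19, -21 → -23 → -25.
V: alternating steps +2, +6, +2, +6, …; 10, 12, 18, 20, 26 → 28 → 34.
So the next two elements are (u=-23, v=28) and (u=-25, v=34).

(u=-23, v=28), (u=-25, v=34)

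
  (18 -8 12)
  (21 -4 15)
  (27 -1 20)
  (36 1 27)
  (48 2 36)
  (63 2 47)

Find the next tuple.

First entry — differences are 3, 6, 9, … (increasing by 3 each time): 18, 21, 27, 36, 48, 63 → 81.
Second entry: differences are 4, 3, 2, … (decreasing by 1 each time); -8, -4, -1, 1, 2, 2 → 1.
Third entry: differences are 3, 5, 7, … (increasing by 2 each time); 12, 15, 20, 27, 36, 47 → 60.
So the next tuple is (81 1 60).

(81 1 60)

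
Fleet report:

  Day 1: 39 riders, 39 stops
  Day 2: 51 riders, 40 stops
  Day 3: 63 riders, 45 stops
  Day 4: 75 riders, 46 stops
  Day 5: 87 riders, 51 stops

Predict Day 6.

Riders: 39, 51, 63, 75, 87 → 99 (+12 each step).
Stops: alternating steps +1, +5, +1, +5, …; 39, 40, 45, 46, 51 → 52.
Putting it together: 99 riders, 52 stops.

99 riders, 52 stops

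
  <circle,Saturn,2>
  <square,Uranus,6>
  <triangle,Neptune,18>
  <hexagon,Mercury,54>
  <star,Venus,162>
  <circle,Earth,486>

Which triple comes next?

Shape — repeats circle → square → triangle → hexagon → star: circle, square, triangle, hexagon, star, circle → square.
Planet: runs through the planets Mercury→Neptune, so Saturn, Uranus, Neptune, Mercury, Venus, Earth → Mars.
Third entry: ×3 each step; 2, 6, 18, 54, 162, 486 → 1458.
So the next triple is <square,Mars,1458>.

<square,Mars,1458>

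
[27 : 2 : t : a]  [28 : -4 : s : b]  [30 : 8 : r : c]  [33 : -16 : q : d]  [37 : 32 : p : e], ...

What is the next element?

[42 : -64 : o : f]

For the first entry, differences are 1, 2, 3, … (increasing by 1 each time): 27, 28, 30, 33, 37 → 42.
Second entry: ×(-2) each step, so 2, -4, 8, -16, 32 → -64.
First letter: letters move back 1 place in the alphabet; t, s, r, q, p → o.
Second letter: letters move forward 1 place in the alphabet, so a, b, c, d, e → f.
Putting it together: [42 : -64 : o : f].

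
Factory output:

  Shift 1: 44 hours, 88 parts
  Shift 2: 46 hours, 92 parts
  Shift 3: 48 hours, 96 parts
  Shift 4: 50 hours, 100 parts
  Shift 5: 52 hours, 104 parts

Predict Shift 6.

Hours: 44, 46, 48, 50, 52 → 54 (+2 each step).
For the parts, always 2 × the hours: 88, 92, 96, 100, 104 → 108.
Putting it together: 54 hours, 108 parts.

54 hours, 108 parts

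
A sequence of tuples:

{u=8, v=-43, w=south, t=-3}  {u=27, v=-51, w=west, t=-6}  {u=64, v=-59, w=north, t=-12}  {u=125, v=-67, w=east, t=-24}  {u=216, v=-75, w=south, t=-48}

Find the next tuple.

U goes 8, 27, 64, 125, 216 → 343 (perfect cubes: 2³, 3³, 4³, …).
V: −8 each step; -43, -51, -59, -67, -75 → -83.
For the w, repeats south → west → north → east: south, west, north, east, south → west.
T: ×2 each step, so -3, -6, -12, -24, -48 → -96.
Combining the parts gives {u=343, v=-83, w=west, t=-96}.

{u=343, v=-83, w=west, t=-96}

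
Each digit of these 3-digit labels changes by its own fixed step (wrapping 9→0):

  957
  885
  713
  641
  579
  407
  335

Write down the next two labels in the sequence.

263 then 191

First digit: −1 each step, mod 10, so 9, 8, 7, 6, 5, 4, 3 → 2 → 1.
Second digit: 5, 8, 1, 4, 7, 0, 3 → 6 → 9 (+3 each step, mod 10).
Third digit goes 7, 5, 3, 1, 9, 7, 5 → 3 → 1 (−2 each step, mod 10).
So the next two labels are 263 and 191.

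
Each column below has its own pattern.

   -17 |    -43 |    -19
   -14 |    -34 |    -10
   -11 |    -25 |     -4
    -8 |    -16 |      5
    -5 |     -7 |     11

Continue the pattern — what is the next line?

First component: +3 each step, so -17, -14, -11, -8, -5 → -2.
For the second component, +9 each step: -43, -34, -25, -16, -7 → 2.
Third component — alternating steps +9, +6, +9, +6, …: -19, -10, -4, 5, 11 → 20.
Combining the parts gives -2  2  20.

-2  2  20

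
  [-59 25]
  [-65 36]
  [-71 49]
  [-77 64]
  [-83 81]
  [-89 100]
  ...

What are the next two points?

[-95 121], [-101 144]

First entry goes -59, -65, -71, -77, -83, -89 → -95 → -101 (−6 each step).
For the second entry, perfect squares: 5², 6², 7², …: 25, 36, 49, 64, 81, 100 → 121 → 144.
So the next two points are [-95 121] and [-101 144].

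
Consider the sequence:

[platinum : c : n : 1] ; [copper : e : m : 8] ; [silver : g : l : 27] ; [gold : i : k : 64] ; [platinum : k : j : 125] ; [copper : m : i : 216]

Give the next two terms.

[silver : o : h : 343], [gold : q : g : 512]

Metal: repeats platinum → copper → silver → gold, so platinum, copper, silver, gold, platinum, copper → silver → gold.
First letter goes c, e, g, i, k, m → o → q (letters move forward 2 places in the alphabet).
Second letter — letters move back 1 place in the alphabet: n, m, l, k, j, i → h → g.
For the fourth part, perfect cubes: 1³, 2³, 3³, …: 1, 8, 27, 64, 125, 216 → 343 → 512.
Putting the parts together: [silver : o : h : 343] and then [gold : q : g : 512].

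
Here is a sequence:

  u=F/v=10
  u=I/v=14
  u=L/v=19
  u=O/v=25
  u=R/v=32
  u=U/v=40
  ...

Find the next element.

U goes F, I, L, O, R, U → X (letters move forward 3 places in the alphabet).
V — differences are 4, 5, 6, … (increasing by 1 each time): 10, 14, 19, 25, 32, 40 → 49.
Putting it together: u=X/v=49.

u=X/v=49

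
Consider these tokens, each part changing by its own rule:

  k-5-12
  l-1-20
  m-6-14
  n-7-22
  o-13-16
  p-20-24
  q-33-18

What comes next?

For the letter, letters move forward 1 place in the alphabet: k, l, m, n, o, p, q → r.
Second component: 5, 1, 6, 7, 13, 20, 33 → 53 (each term is the sum of the two before it).
Third component goes 12, 20, 14, 22, 16, 24, 18 → 26 (alternating steps +8, −6, +8, −6, …).
Combining the parts gives r-53-26.

r-53-26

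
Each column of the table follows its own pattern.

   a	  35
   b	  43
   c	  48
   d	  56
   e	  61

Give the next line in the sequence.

Letter: a, b, c, d, e → f (letters move forward 1 place in the alphabet).
Second component goes 35, 43, 48, 56, 61 → 69 (alternating steps +8, +5, +8, +5, …).
Combining the parts gives f  69.

f  69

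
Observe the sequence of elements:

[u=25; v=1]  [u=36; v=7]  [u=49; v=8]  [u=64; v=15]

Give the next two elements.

U — perfect squares: 5², 6², 7², …: 25, 36, 49, 64 → 81 → 100.
V: each term is the sum of the two before it; 1, 7, 8, 15 → 23 → 38.
So the next two elements are [u=81; v=23] and [u=100; v=38].

[u=81; v=23], [u=100; v=38]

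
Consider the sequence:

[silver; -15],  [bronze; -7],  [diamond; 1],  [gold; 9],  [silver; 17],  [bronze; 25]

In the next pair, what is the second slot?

33

Rank: repeats silver → bronze → diamond → gold; silver, bronze, diamond, gold, silver, bronze → diamond.
Second slot goes -15, -7, 1, 9, 17, 25 → 33 (+8 each step).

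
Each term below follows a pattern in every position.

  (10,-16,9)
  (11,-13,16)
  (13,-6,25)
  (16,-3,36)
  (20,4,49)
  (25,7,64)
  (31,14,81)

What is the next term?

First entry: 10, 11, 13, 16, 20, 25, 31 → 38 (differences are 1, 2, 3, … (increasing by 1 each time)).
Second entry goes -16, -13, -6, -3, 4, 7, 14 → 17 (alternating steps +3, +7, +3, +7, …).
Third entry: 9, 16, 25, 36, 49, 64, 81 → 100 (perfect squares: 3², 4², 5², …).
So the next term is (38,17,100).

(38,17,100)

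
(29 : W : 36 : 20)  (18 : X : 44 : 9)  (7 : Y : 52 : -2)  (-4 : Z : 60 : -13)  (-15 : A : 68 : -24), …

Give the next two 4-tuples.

First value: 29, 18, 7, -4, -15 → -26 → -37 (−11 each step).
Letter: letters move forward 1 place in the alphabet, wrapping Z→A, so W, X, Y, Z, A → B → C.
For the third value, +8 each step: 36, 44, 52, 60, 68 → 76 → 84.
Fourth value — always 9 less than the first value: 20, 9, -2, -13, -24 → -35 → -46.
Putting the parts together: (-26 : B : 76 : -35) and then (-37 : C : 84 : -46).

(-26 : B : 76 : -35), (-37 : C : 84 : -46)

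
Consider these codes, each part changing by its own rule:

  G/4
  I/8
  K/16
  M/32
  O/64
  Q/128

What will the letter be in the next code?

For the letter, letters move forward 2 places in the alphabet: G, I, K, M, O, Q → S.

S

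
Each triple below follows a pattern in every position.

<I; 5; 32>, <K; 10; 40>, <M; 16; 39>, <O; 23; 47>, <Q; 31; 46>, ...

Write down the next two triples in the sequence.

For the letter, letters move forward 2 places in the alphabet: I, K, M, O, Q → S → U.
For the second coordinate, differences are 5, 6, 7, … (increasing by 1 each time): 5, 10, 16, 23, 31 → 40 → 50.
Third coordinate goes 32, 40, 39, 47, 46 → 54 → 53 (alternating steps +8, −1, +8, −1, …).
Putting the parts together: <S; 40; 54> and then <U; 50; 53>.

<S; 40; 54>, <U; 50; 53>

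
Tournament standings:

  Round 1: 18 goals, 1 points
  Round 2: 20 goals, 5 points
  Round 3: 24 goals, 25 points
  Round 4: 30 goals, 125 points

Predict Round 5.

For the goals, differences are 2, 4, 6, … (increasing by 2 each time): 18, 20, 24, 30 → 38.
Points: ×5 each step; 1, 5, 25, 125 → 625.
Combining the parts gives 38 goals, 625 points.

38 goals, 625 points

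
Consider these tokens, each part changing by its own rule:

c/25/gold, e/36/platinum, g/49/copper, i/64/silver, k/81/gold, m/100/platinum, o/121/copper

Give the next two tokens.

q/144/silver, s/169/gold

Letter goes c, e, g, i, k, m, o → q → s (letters move forward 2 places in the alphabet).
Second component: perfect squares: 5², 6², 7², …, so 25, 36, 49, 64, 81, 100, 121 → 144 → 169.
Metal: gold, platinum, copper, silver, gold, platinum, copper → silver → gold (repeats gold → platinum → copper → silver).
So the next two tokens are q/144/silver and s/169/gold.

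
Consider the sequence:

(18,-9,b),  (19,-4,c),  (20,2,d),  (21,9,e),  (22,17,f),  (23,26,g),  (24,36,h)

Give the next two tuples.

First part: +1 each step, so 18, 19, 20, 21, 22, 23, 24 → 25 → 26.
For the second part, differences are 5, 6, 7, … (increasing by 1 each time): -9, -4, 2, 9, 17, 26, 36 → 47 → 59.
Letter — letters move forward 1 place in the alphabet: b, c, d, e, f, g, h → i → j.
Putting the parts together: (25,47,i) and then (26,59,j).

(25,47,i), (26,59,j)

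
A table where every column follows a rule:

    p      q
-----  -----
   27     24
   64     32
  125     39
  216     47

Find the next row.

Column p — perfect cubes: 3³, 4³, 5³, …: 27, 64, 125, 216 → 343.
Column q: alternating steps +8, +7, +8, +7, …, so 24, 32, 39, 47 → 54.
Combining the parts gives 343  54.

343  54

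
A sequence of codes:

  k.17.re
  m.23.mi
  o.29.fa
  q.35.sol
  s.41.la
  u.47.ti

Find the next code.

w.53.do

Letter — letters move forward 2 places in the alphabet: k, m, o, q, s, u → w.
Second component: +6 each step; 17, 23, 29, 35, 41, 47 → 53.
Note goes re, mi, fa, sol, la, ti → do (runs through the solfège scale do→ti).
So the next code is w.53.do.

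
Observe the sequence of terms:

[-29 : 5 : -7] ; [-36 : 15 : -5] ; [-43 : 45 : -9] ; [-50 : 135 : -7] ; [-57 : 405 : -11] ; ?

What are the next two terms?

[-64 : 1215 : -9], [-71 : 3645 : -13]

First component goes -29, -36, -43, -50, -57 → -64 → -71 (−7 each step).
Second component goes 5, 15, 45, 135, 405 → 1215 → 3645 (×3 each step).
Third component: alternating steps +2, −4, +2, −4, …; -7, -5, -9, -7, -11 → -9 → -13.
Putting the parts together: [-64 : 1215 : -9] and then [-71 : 3645 : -13].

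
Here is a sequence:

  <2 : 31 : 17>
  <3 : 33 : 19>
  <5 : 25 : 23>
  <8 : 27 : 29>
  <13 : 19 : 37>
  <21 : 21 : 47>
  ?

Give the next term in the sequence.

<34 : 13 : 59>

First component — each term is the sum of the two before it: 2, 3, 5, 8, 13, 21 → 34.
Second component goes 31, 33, 25, 27, 19, 21 → 13 (alternating steps +2, −8, +2, −8, …).
Third component goes 17, 19, 23, 29, 37, 47 → 59 (differences are 2, 4, 6, … (increasing by 2 each time)).
Putting it together: <34 : 13 : 59>.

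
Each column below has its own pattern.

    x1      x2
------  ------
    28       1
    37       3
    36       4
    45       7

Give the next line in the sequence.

44  11

For the column x1, alternating steps +9, −1, +9, −1, …: 28, 37, 36, 45 → 44.
Column x2 goes 1, 3, 4, 7 → 11 (each term is the sum of the two before it).
So the next line is 44  11.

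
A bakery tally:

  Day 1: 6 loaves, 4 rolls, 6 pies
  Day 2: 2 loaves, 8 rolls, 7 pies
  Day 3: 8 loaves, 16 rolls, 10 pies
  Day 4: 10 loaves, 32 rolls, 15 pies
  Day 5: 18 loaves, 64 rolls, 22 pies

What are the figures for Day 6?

Loaves: each term is the sum of the two before it, so 6, 2, 8, 10, 18 → 28.
Rolls: ×2 each step, so 4, 8, 16, 32, 64 → 128.
For the pies, differences are 1, 3, 5, … (increasing by 2 each time): 6, 7, 10, 15, 22 → 31.
So the next line is 28 loaves, 128 rolls, 31 pies.

28 loaves, 128 rolls, 31 pies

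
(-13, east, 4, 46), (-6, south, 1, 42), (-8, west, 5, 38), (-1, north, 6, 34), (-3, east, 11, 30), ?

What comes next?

First slot: alternating steps +7, −2, +7, −2, …, so -13, -6, -8, -1, -3 → 4.
Direction: east, south, west, north, east → south (repeats east → south → west → north).
Third slot goes 4, 1, 5, 6, 11 → 17 (each term is the sum of the two before it).
Fourth slot — −4 each step: 46, 42, 38, 34, 30 → 26.
So the next tuple is (4, south, 17, 26).

(4, south, 17, 26)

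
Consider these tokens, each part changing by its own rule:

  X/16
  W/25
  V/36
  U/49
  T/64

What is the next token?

Letter — letters move back 1 place in the alphabet: X, W, V, U, T → S.
Second component: perfect squares: 4², 5², 6², …; 16, 25, 36, 49, 64 → 81.
So the next token is S/81.

S/81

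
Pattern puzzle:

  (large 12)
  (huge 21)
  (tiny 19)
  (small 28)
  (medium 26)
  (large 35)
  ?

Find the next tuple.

Size: repeats large → huge → tiny → small → medium; large, huge, tiny, small, medium, large → huge.
Second part: alternating steps +9, −2, +9, −2, …; 12, 21, 19, 28, 26, 35 → 33.
So the next tuple is (huge 33).

(huge 33)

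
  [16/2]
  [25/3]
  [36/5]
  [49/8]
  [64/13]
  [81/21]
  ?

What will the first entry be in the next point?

100

First entry goes 16, 25, 36, 49, 64, 81 → 100 (perfect squares: 4², 5², 6², …).
Second entry goes 2, 3, 5, 8, 13, 21 → 34 (each term is the sum of the two before it).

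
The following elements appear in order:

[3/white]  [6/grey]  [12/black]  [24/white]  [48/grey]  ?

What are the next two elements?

First component: ×2 each step; 3, 6, 12, 24, 48 → 96 → 192.
Shade: repeats white → grey → black; white, grey, black, white, grey → black → white.
Putting the parts together: [96/black] and then [192/white].

[96/black], [192/white]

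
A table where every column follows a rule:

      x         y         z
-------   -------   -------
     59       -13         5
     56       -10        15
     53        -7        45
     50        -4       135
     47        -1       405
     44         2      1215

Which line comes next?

Column x: 59, 56, 53, 50, 47, 44 → 41 (−3 each step).
For the column y, +3 each step: -13, -10, -7, -4, -1, 2 → 5.
Column z: ×3 each step, so 5, 15, 45, 135, 405, 1215 → 3645.
So the next line is 41  5  3645.

41  5  3645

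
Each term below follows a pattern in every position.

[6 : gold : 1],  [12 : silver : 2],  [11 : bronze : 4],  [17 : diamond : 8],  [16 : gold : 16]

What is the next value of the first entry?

22

First entry: 6, 12, 11, 17, 16 → 22 (alternating steps +6, −1, +6, −1, …).
Rank goes gold, silver, bronze, diamond, gold → silver (repeats gold → silver → bronze → diamond).
For the third entry, ×2 each step: 1, 2, 4, 8, 16 → 32.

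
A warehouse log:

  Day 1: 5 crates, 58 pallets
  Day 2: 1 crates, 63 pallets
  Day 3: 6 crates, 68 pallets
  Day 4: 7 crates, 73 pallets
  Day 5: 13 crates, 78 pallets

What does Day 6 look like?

20 crates, 83 pallets

Crates: each term is the sum of the two before it; 5, 1, 6, 7, 13 → 20.
Pallets goes 58, 63, 68, 73, 78 → 83 (+5 each step).
So the next row is 20 crates, 83 pallets.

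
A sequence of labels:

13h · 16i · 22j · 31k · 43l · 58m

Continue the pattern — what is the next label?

76n

First component: differences are 3, 6, 9, … (increasing by 3 each time); 13, 16, 22, 31, 43, 58 → 76.
For the letter, letters move forward 1 place in the alphabet: h, i, j, k, l, m → n.
Putting it together: 76n.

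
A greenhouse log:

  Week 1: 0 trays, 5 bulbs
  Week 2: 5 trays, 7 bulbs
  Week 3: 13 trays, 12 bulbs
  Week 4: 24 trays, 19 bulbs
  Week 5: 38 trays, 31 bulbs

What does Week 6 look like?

55 trays, 50 bulbs

Trays goes 0, 5, 13, 24, 38 → 55 (differences are 5, 8, 11, … (increasing by 3 each time)).
Bulbs — each term is the sum of the two before it: 5, 7, 12, 19, 31 → 50.
Putting it together: 55 trays, 50 bulbs.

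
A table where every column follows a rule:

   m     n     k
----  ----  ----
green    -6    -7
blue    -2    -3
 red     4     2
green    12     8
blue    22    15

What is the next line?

red  34  23

Column m: green, blue, red, green, blue → red (repeats green → blue → red).
Column n goes -6, -2, 4, 12, 22 → 34 (differences are 4, 6, 8, … (increasing by 2 each time)).
Column k goes -7, -3, 2, 8, 15 → 23 (differences are 4, 5, 6, … (increasing by 1 each time)).
Combining the parts gives red  34  23.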